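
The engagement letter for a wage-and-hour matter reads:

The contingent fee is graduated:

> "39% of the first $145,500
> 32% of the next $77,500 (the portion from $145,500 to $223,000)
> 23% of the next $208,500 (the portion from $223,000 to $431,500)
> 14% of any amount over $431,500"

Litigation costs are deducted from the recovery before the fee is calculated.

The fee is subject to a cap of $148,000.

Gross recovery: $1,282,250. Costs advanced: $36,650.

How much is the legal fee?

$148,000.00

Fee base (net of costs): $1,282,250 − $36,650 = $1,245,600
First $145,500 at 39% = $56,745.00
Next $77,500 at 32% = $24,800.00
Next $208,500 at 23% = $47,955.00
Remaining $814,100 at 14% = $113,974.00
Fee: $56,745.00 + $24,800.00 + $47,955.00 + $113,974.00 = $243,474.00
$243,474.00 exceeds the $148,000 cap, so the fee is capped at $148,000.00.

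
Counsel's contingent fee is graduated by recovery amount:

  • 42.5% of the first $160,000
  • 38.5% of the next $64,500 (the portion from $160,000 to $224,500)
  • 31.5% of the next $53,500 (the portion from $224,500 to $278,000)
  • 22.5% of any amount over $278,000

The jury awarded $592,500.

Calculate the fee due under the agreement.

$180,447.50

First $160,000 at 42.5% = $68,000.00
Next $64,500 at 38.5% = $24,832.50
Next $53,500 at 31.5% = $16,852.50
Remaining $314,500 at 22.5% = $70,762.50
Fee: $68,000.00 + $24,832.50 + $16,852.50 + $70,762.50 = $180,447.50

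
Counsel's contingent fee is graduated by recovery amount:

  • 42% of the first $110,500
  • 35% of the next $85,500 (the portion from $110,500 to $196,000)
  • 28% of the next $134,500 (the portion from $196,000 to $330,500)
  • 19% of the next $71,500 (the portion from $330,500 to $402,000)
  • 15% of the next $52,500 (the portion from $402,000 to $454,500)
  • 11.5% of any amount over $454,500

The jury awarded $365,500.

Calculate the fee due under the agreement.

First $110,500 at 42% = $46,410.00
Next $85,500 at 35% = $29,925.00
Next $134,500 at 28% = $37,660.00
Remaining $35,000 at 19% = $6,650.00
Fee: $46,410.00 + $29,925.00 + $37,660.00 + $6,650.00 = $120,645.00

$120,645.00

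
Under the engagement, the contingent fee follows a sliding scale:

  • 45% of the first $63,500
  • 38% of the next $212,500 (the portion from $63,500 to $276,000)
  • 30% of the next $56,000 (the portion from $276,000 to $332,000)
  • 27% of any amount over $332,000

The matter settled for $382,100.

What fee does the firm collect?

First $63,500 at 45% = $28,575.00
Next $212,500 at 38% = $80,750.00
Next $56,000 at 30% = $16,800.00
Remaining $50,100 at 27% = $13,527.00
Fee: $28,575.00 + $80,750.00 + $16,800.00 + $13,527.00 = $139,652.00

$139,652.00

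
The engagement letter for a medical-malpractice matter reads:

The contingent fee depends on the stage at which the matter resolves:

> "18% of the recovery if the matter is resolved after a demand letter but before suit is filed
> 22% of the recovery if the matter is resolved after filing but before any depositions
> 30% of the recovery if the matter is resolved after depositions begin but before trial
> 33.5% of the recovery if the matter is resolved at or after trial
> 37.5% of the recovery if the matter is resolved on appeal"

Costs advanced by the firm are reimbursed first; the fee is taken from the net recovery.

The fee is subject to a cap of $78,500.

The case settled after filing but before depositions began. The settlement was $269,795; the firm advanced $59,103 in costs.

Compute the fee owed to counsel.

$46,352.24

Fee base (net of costs): $269,795 − $59,103 = $210,692
The matter settled after filing but before depositions began, so the 22% rate applies.
$210,692 × 22% = $46,352.24
$46,352.24 is under the $78,500 cap.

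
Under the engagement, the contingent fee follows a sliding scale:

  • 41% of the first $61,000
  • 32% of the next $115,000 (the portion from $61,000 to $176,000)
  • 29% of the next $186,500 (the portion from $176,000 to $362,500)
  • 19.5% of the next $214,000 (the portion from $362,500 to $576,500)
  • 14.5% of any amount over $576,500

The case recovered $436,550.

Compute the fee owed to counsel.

First $61,000 at 41% = $25,010.00
Next $115,000 at 32% = $36,800.00
Next $186,500 at 29% = $54,085.00
Remaining $74,050 at 19.5% = $14,439.75
Fee: $25,010.00 + $36,800.00 + $54,085.00 + $14,439.75 = $130,334.75

$130,334.75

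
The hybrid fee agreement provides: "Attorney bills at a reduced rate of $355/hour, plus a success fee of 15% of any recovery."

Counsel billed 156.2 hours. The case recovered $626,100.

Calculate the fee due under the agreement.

$149,366.00

Hourly: 156.2 × $355 = $55,451.00
Success fee: 15% of $626,100 = $93,915.00
Total: $55,451.00 + $93,915.00 = $149,366.00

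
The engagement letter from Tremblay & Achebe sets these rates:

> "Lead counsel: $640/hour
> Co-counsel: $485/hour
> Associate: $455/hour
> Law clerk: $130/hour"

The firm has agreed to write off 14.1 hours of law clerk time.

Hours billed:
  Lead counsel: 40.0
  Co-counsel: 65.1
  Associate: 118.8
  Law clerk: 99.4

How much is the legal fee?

$122,316.50

Lead counsel: 40.0 × $640 = $25,600.00
Co-counsel: 65.1 × $485 = $31,573.50
Associate: 118.8 × $455 = $54,054.00
Law clerk: 99.4 × $130 = $12,922.00
Subtotal: $124,149.50
Write-off: 14.1 × $130 = $1,833.00
Total: $124,149.50 − $1,833.00 = $122,316.50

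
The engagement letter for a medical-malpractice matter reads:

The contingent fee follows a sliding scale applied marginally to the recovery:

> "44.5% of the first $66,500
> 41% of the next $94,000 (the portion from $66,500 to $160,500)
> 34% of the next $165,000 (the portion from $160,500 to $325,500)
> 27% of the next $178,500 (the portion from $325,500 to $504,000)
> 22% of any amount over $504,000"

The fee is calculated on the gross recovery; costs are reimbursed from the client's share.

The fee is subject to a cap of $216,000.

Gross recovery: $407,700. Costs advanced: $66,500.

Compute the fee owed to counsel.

Fee base is the gross recovery, $407,700; costs are reimbursed separately.
First $66,500 at 44.5% = $29,592.50
Next $94,000 at 41% = $38,540.00
Next $165,000 at 34% = $56,100.00
Remaining $82,200 at 27% = $22,194.00
Fee: $29,592.50 + $38,540.00 + $56,100.00 + $22,194.00 = $146,426.50
$146,426.50 is under the $216,000 cap.

$146,426.50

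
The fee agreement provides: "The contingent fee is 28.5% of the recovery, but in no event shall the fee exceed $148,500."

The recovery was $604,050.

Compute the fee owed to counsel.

$148,500.00

28.5% of $604,050 = $172,154.25
That exceeds the $148,500 cap, so the fee is capped at $148,500.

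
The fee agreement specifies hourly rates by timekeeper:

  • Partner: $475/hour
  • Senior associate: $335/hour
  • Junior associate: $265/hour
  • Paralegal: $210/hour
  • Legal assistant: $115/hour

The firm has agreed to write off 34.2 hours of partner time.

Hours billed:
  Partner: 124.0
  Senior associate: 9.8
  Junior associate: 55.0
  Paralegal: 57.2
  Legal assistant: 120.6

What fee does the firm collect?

$86,394.00

Partner: 124.0 × $475 = $58,900.00
Senior associate: 9.8 × $335 = $3,283.00
Junior associate: 55.0 × $265 = $14,575.00
Paralegal: 57.2 × $210 = $12,012.00
Legal assistant: 120.6 × $115 = $13,869.00
Subtotal: $102,639.00
Write-off: 34.2 × $475 = $16,245.00
Total: $102,639.00 − $16,245.00 = $86,394.00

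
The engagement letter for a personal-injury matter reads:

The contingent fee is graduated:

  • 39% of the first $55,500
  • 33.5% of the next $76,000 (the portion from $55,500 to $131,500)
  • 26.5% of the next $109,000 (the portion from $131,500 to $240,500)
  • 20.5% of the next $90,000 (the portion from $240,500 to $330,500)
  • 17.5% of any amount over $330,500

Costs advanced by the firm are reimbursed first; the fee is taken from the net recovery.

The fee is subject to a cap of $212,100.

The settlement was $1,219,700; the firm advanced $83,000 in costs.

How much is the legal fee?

$212,100.00

Fee base (net of costs): $1,219,700 − $83,000 = $1,136,700
First $55,500 at 39% = $21,645.00
Next $76,000 at 33.5% = $25,460.00
Next $109,000 at 26.5% = $28,885.00
Next $90,000 at 20.5% = $18,450.00
Remaining $806,200 at 17.5% = $141,085.00
Fee: $21,645.00 + $25,460.00 + $28,885.00 + $18,450.00 + $141,085.00 = $235,525.00
$235,525.00 exceeds the $212,100 cap, so the fee is capped at $212,100.00.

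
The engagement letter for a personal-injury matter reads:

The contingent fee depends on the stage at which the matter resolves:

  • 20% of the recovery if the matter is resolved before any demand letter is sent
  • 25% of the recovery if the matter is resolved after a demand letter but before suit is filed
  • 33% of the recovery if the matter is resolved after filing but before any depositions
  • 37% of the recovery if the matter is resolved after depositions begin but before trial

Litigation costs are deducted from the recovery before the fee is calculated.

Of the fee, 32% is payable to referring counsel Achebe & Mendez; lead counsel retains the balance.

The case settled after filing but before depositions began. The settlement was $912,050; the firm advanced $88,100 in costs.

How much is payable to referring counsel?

$87,009.12

Fee base (net of costs): $912,050 − $88,100 = $823,950
The matter settled after filing but before depositions began, so the 33% rate applies.
$823,950 × 33% = $271,903.50
Referral share: 32% of $271,903.50 = $87,009.12; lead counsel retains $271,903.50 − $87,009.12 = $184,894.38.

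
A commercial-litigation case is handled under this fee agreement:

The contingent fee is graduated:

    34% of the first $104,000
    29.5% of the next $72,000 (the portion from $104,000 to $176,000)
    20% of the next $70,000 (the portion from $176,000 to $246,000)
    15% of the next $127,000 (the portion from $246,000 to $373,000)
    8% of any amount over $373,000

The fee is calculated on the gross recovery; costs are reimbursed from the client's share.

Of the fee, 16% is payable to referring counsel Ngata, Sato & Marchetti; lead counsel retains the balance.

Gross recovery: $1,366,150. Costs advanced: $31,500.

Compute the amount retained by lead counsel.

Fee base is the gross recovery, $1,366,150; costs are reimbursed separately.
First $104,000 at 34% = $35,360.00
Next $72,000 at 29.5% = $21,240.00
Next $70,000 at 20% = $14,000.00
Next $127,000 at 15% = $19,050.00
Remaining $993,150 at 8% = $79,452.00
Fee: $35,360.00 + $21,240.00 + $14,000.00 + $19,050.00 + $79,452.00 = $169,102.00
Referral share: 16% of $169,102.00 = $27,056.32; lead counsel retains $169,102.00 − $27,056.32 = $142,045.68.

$142,045.68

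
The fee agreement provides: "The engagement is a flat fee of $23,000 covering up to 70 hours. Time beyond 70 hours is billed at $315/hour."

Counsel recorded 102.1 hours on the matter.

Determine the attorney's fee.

Flat fee: $23,000.00
Excess hours: 102.1 − 70 = 32.1
Overrun: 32.1 × $315 = $10,111.50
Total: $23,000.00 + $10,111.50 = $33,111.50

$33,111.50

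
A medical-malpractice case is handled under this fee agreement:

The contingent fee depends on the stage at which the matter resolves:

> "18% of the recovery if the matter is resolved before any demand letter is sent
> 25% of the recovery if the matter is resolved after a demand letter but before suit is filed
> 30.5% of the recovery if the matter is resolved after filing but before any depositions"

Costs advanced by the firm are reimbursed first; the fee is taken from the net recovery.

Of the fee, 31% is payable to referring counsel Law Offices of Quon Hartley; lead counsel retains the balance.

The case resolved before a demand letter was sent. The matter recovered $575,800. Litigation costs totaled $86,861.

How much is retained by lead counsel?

Fee base (net of costs): $575,800 − $86,861 = $488,939
The matter resolved before a demand letter was sent, so the 18% rate applies.
$488,939 × 18% = $88,009.02
Referral share: 31% of $88,009.02 = $27,282.80; lead counsel retains $88,009.02 − $27,282.80 = $60,726.22.

$60,726.22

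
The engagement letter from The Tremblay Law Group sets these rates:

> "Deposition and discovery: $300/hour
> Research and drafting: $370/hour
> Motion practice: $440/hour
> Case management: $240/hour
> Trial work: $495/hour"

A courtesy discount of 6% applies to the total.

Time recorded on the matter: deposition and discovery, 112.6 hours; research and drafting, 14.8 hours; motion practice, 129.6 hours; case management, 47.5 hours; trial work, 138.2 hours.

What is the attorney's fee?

Deposition and discovery: 112.6 × $300 = $33,780.00
Research and drafting: 14.8 × $370 = $5,476.00
Motion practice: 129.6 × $440 = $57,024.00
Case management: 47.5 × $240 = $11,400.00
Trial work: 138.2 × $495 = $68,409.00
Subtotal: $176,089.00
Less 6% discount: −$10,565.34
Total: $176,089.00 − $10,565.34 = $165,523.66

$165,523.66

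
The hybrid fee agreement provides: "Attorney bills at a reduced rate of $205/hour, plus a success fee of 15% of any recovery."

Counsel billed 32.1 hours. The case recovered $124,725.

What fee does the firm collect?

Hourly: 32.1 × $205 = $6,580.50
Success fee: 15% of $124,725 = $18,708.75
Total: $6,580.50 + $18,708.75 = $25,289.25

$25,289.25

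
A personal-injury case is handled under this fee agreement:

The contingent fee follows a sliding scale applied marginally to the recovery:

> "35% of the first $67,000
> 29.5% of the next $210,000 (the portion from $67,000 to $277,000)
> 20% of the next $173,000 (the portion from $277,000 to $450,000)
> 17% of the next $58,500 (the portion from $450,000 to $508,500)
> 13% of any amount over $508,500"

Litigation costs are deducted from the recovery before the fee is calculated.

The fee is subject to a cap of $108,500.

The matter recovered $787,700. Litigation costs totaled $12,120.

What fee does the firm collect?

Fee base (net of costs): $787,700 − $12,120 = $775,580
First $67,000 at 35% = $23,450.00
Next $210,000 at 29.5% = $61,950.00
Next $173,000 at 20% = $34,600.00
Next $58,500 at 17% = $9,945.00
Remaining $267,080 at 13% = $34,720.40
Fee: $23,450.00 + $61,950.00 + $34,600.00 + $9,945.00 + $34,720.40 = $164,665.40
$164,665.40 exceeds the $108,500 cap, so the fee is capped at $108,500.00.

$108,500.00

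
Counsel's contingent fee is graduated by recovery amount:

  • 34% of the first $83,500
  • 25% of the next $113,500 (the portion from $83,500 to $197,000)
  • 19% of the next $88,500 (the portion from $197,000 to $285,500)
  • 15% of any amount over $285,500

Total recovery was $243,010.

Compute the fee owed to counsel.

$65,506.90

First $83,500 at 34% = $28,390.00
Next $113,500 at 25% = $28,375.00
Remaining $46,010 at 19% = $8,741.90
Fee: $28,390.00 + $28,375.00 + $8,741.90 = $65,506.90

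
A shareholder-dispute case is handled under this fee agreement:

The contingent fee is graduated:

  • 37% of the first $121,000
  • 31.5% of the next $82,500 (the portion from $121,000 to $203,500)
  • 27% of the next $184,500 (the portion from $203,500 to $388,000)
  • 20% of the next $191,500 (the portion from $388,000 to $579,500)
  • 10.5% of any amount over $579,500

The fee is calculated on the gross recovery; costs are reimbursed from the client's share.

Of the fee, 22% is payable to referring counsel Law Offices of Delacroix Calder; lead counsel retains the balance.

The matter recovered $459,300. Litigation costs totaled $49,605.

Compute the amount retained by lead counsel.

$105,169.35

Fee base is the gross recovery, $459,300; costs are reimbursed separately.
First $121,000 at 37% = $44,770.00
Next $82,500 at 31.5% = $25,987.50
Next $184,500 at 27% = $49,815.00
Remaining $71,300 at 20% = $14,260.00
Fee: $44,770.00 + $25,987.50 + $49,815.00 + $14,260.00 = $134,832.50
Referral share: 22% of $134,832.50 = $29,663.15; lead counsel retains $134,832.50 − $29,663.15 = $105,169.35.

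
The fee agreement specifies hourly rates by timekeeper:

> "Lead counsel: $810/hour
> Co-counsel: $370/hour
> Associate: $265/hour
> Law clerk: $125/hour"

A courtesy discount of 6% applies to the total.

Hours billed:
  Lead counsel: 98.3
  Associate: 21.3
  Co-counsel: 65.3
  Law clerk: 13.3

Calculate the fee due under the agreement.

Lead counsel: 98.3 × $810 = $79,623.00
Co-counsel: 65.3 × $370 = $24,161.00
Associate: 21.3 × $265 = $5,644.50
Law clerk: 13.3 × $125 = $1,662.50
Subtotal: $111,091.00
Less 6% discount: −$6,665.46
Total: $111,091.00 − $6,665.46 = $104,425.54

$104,425.54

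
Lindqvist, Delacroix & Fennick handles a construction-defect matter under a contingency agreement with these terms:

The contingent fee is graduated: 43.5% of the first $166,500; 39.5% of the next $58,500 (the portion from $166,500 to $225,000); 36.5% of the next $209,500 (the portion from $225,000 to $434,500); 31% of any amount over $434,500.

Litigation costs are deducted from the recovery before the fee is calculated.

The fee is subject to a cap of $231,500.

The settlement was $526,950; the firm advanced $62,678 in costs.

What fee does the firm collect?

$181,231.82

Fee base (net of costs): $526,950 − $62,678 = $464,272
First $166,500 at 43.5% = $72,427.50
Next $58,500 at 39.5% = $23,107.50
Next $209,500 at 36.5% = $76,467.50
Remaining $29,772 at 31% = $9,229.32
Fee: $72,427.50 + $23,107.50 + $76,467.50 + $9,229.32 = $181,231.82
$181,231.82 is under the $231,500 cap.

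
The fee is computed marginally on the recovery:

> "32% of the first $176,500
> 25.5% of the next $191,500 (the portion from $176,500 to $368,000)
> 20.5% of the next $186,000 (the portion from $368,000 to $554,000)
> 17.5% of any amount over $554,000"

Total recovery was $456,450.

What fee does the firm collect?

$123,444.75

First $176,500 at 32% = $56,480.00
Next $191,500 at 25.5% = $48,832.50
Remaining $88,450 at 20.5% = $18,132.25
Fee: $56,480.00 + $48,832.50 + $18,132.25 = $123,444.75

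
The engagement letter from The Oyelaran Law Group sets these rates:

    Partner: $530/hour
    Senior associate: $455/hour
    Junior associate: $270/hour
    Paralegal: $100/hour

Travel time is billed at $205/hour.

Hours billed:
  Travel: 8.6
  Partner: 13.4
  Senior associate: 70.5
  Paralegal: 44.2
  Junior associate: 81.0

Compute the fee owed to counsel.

$67,232.50

Partner: 13.4 × $530 = $7,102.00
Senior associate: 70.5 × $455 = $32,077.50
Junior associate: 81.0 × $270 = $21,870.00
Paralegal: 44.2 × $100 = $4,420.00
Subtotal: $7,102.00 + $32,077.50 + $21,870.00 + $4,420.00 = $65,469.50
Travel: 8.6 × $205 = $1,763.00
Total: $65,469.50 + $1,763.00 = $67,232.50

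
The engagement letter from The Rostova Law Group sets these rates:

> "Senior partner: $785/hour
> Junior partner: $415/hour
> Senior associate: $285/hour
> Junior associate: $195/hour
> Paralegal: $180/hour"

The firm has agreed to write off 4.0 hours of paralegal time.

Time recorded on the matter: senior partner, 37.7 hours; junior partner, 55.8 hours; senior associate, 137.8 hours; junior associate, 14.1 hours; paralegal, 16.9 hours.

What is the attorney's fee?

Senior partner: 37.7 × $785 = $29,594.50
Junior partner: 55.8 × $415 = $23,157.00
Senior associate: 137.8 × $285 = $39,273.00
Junior associate: 14.1 × $195 = $2,749.50
Paralegal: 16.9 × $180 = $3,042.00
Subtotal: $97,816.00
Write-off: 4.0 × $180 = $720.00
Total: $97,816.00 − $720.00 = $97,096.00

$97,096.00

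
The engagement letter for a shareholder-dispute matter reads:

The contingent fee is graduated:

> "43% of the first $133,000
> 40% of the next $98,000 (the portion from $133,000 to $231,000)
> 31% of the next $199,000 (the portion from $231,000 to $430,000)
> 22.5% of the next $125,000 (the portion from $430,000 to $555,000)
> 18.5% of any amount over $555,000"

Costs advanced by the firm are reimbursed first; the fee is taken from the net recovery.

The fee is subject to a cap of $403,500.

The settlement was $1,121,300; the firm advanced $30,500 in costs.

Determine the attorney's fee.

$285,328.00

Fee base (net of costs): $1,121,300 − $30,500 = $1,090,800
First $133,000 at 43% = $57,190.00
Next $98,000 at 40% = $39,200.00
Next $199,000 at 31% = $61,690.00
Next $125,000 at 22.5% = $28,125.00
Remaining $535,800 at 18.5% = $99,123.00
Fee: $57,190.00 + $39,200.00 + $61,690.00 + $28,125.00 + $99,123.00 = $285,328.00
$285,328.00 is under the $403,500 cap.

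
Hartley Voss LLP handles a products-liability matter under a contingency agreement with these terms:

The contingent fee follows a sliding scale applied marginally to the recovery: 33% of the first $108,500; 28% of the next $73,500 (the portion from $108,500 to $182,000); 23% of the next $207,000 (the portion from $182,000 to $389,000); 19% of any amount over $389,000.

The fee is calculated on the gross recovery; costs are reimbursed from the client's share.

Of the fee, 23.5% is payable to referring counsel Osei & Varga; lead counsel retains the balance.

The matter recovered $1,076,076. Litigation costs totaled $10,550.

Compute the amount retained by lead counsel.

Fee base is the gross recovery, $1,076,076; costs are reimbursed separately.
First $108,500 at 33% = $35,805.00
Next $73,500 at 28% = $20,580.00
Next $207,000 at 23% = $47,610.00
Remaining $687,076 at 19% = $130,544.44
Fee: $35,805.00 + $20,580.00 + $47,610.00 + $130,544.44 = $234,539.44
Referral share: 23.5% of $234,539.44 = $55,116.77; lead counsel retains $234,539.44 − $55,116.77 = $179,422.67.

$179,422.67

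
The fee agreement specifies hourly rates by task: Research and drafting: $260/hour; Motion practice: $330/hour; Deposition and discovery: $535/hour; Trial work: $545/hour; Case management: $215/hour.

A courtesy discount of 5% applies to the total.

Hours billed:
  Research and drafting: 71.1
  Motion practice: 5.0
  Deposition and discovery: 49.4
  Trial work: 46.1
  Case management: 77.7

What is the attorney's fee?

$83,975.25

Research and drafting: 71.1 × $260 = $18,486.00
Motion practice: 5.0 × $330 = $1,650.00
Deposition and discovery: 49.4 × $535 = $26,429.00
Trial work: 46.1 × $545 = $25,124.50
Case management: 77.7 × $215 = $16,705.50
Subtotal: $88,395.00
Less 5% discount: −$4,419.75
Total: $88,395.00 − $4,419.75 = $83,975.25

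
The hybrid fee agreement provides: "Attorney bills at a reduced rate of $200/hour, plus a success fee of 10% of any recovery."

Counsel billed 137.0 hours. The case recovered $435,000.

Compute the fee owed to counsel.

Hourly: 137.0 × $200 = $27,400.00
Success fee: 10% of $435,000 = $43,500.00
Total: $27,400.00 + $43,500.00 = $70,900.00

$70,900.00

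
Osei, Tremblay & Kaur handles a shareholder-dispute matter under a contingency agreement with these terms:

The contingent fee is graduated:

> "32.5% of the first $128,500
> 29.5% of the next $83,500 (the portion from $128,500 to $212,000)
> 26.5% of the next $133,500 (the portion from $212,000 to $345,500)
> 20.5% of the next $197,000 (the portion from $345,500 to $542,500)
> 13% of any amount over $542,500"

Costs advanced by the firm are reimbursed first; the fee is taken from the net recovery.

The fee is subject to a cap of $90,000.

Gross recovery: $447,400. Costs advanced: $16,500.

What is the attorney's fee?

Fee base (net of costs): $447,400 − $16,500 = $430,900
First $128,500 at 32.5% = $41,762.50
Next $83,500 at 29.5% = $24,632.50
Next $133,500 at 26.5% = $35,377.50
Remaining $85,400 at 20.5% = $17,507.00
Fee: $41,762.50 + $24,632.50 + $35,377.50 + $17,507.00 = $119,279.50
$119,279.50 exceeds the $90,000 cap, so the fee is capped at $90,000.00.

$90,000.00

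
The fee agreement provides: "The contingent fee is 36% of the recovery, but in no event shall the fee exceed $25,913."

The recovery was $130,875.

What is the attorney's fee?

$25,913.00

36% of $130,875 = $47,115.00
That exceeds the $25,913 cap, so the fee is capped at $25,913.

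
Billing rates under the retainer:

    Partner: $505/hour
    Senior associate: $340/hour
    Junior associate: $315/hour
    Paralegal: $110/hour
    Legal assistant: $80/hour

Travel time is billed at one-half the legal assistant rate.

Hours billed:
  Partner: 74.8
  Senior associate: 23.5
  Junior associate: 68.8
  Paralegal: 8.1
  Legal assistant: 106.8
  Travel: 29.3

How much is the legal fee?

Partner: 74.8 × $505 = $37,774.00
Senior associate: 23.5 × $340 = $7,990.00
Junior associate: 68.8 × $315 = $21,672.00
Paralegal: 8.1 × $110 = $891.00
Legal assistant: 106.8 × $80 = $8,544.00
Subtotal: $37,774.00 + $7,990.00 + $21,672.00 + $891.00 + $8,544.00 = $76,871.00
Travel: 29.3 × ($80 ÷ 2) = 29.3 × $40.00 = $1,172.00
Total: $76,871.00 + $1,172.00 = $78,043.00

$78,043.00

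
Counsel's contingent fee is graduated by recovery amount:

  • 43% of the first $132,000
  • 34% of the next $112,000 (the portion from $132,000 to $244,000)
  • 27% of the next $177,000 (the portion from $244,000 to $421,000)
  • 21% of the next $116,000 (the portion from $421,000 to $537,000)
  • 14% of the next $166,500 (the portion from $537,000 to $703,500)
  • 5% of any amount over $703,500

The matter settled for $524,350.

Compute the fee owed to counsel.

$164,333.50

First $132,000 at 43% = $56,760.00
Next $112,000 at 34% = $38,080.00
Next $177,000 at 27% = $47,790.00
Remaining $103,350 at 21% = $21,703.50
Fee: $56,760.00 + $38,080.00 + $47,790.00 + $21,703.50 = $164,333.50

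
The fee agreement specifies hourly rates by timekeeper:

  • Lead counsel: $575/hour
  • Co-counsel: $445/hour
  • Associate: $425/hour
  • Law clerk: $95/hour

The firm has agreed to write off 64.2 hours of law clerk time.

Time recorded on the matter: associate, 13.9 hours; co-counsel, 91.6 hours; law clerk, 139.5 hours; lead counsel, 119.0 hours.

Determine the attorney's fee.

$122,248.00

Lead counsel: 119.0 × $575 = $68,425.00
Co-counsel: 91.6 × $445 = $40,762.00
Associate: 13.9 × $425 = $5,907.50
Law clerk: 139.5 × $95 = $13,252.50
Subtotal: $128,347.00
Write-off: 64.2 × $95 = $6,099.00
Total: $128,347.00 − $6,099.00 = $122,248.00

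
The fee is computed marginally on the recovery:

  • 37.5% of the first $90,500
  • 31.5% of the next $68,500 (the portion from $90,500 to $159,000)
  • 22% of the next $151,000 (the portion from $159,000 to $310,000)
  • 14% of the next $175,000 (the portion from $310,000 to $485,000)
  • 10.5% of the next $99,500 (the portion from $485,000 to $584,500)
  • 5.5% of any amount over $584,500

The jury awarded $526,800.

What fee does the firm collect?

First $90,500 at 37.5% = $33,937.50
Next $68,500 at 31.5% = $21,577.50
Next $151,000 at 22% = $33,220.00
Next $175,000 at 14% = $24,500.00
Remaining $41,800 at 10.5% = $4,389.00
Fee: $33,937.50 + $21,577.50 + $33,220.00 + $24,500.00 + $4,389.00 = $117,624.00

$117,624.00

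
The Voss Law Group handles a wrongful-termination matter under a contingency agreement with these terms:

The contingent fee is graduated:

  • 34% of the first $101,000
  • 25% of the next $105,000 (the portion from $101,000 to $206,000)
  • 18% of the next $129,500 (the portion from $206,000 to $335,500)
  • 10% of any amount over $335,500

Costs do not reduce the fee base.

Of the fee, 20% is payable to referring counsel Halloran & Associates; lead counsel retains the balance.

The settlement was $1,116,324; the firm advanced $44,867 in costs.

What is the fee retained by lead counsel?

$129,585.92

Fee base is the gross recovery, $1,116,324; costs are reimbursed separately.
First $101,000 at 34% = $34,340.00
Next $105,000 at 25% = $26,250.00
Next $129,500 at 18% = $23,310.00
Remaining $780,824 at 10% = $78,082.40
Fee: $34,340.00 + $26,250.00 + $23,310.00 + $78,082.40 = $161,982.40
Referral share: 20% of $161,982.40 = $32,396.48; lead counsel retains $161,982.40 − $32,396.48 = $129,585.92.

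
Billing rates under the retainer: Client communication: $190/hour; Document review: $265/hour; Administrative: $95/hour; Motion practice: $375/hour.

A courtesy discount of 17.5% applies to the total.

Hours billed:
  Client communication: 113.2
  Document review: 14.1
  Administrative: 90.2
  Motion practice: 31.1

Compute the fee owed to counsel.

Client communication: 113.2 × $190 = $21,508.00
Document review: 14.1 × $265 = $3,736.50
Administrative: 90.2 × $95 = $8,569.00
Motion practice: 31.1 × $375 = $11,662.50
Subtotal: $45,476.00
Less 17.5% discount: −$7,958.30
Total: $45,476.00 − $7,958.30 = $37,517.70

$37,517.70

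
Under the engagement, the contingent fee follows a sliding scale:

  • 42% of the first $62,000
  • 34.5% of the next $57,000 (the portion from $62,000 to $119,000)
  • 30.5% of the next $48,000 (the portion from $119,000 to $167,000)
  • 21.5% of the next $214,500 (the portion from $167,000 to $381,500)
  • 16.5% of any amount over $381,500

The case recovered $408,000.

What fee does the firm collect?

$110,835.00

First $62,000 at 42% = $26,040.00
Next $57,000 at 34.5% = $19,665.00
Next $48,000 at 30.5% = $14,640.00
Next $214,500 at 21.5% = $46,117.50
Remaining $26,500 at 16.5% = $4,372.50
Fee: $26,040.00 + $19,665.00 + $14,640.00 + $46,117.50 + $4,372.50 = $110,835.00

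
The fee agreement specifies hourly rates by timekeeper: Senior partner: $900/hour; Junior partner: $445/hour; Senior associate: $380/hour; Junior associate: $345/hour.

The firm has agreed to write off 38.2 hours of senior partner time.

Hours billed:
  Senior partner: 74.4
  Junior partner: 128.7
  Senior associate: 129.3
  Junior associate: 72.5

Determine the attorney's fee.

Senior partner: 74.4 × $900 = $66,960.00
Junior partner: 128.7 × $445 = $57,271.50
Senior associate: 129.3 × $380 = $49,134.00
Junior associate: 72.5 × $345 = $25,012.50
Subtotal: $198,378.00
Write-off: 38.2 × $900 = $34,380.00
Total: $198,378.00 − $34,380.00 = $163,998.00

$163,998.00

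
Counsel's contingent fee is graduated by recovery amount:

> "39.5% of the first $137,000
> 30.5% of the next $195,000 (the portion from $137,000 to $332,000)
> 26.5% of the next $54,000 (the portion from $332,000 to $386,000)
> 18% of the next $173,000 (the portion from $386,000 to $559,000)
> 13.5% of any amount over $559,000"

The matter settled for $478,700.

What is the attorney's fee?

$144,586.00

First $137,000 at 39.5% = $54,115.00
Next $195,000 at 30.5% = $59,475.00
Next $54,000 at 26.5% = $14,310.00
Remaining $92,700 at 18% = $16,686.00
Fee: $54,115.00 + $59,475.00 + $14,310.00 + $16,686.00 = $144,586.00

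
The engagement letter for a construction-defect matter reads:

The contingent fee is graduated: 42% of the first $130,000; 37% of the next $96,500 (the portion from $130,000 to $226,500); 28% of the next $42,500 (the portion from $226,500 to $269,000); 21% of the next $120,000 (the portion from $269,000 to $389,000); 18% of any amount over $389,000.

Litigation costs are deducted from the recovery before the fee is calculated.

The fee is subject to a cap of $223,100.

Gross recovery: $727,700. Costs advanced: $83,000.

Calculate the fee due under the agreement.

$173,431.00

Fee base (net of costs): $727,700 − $83,000 = $644,700
First $130,000 at 42% = $54,600.00
Next $96,500 at 37% = $35,705.00
Next $42,500 at 28% = $11,900.00
Next $120,000 at 21% = $25,200.00
Remaining $255,700 at 18% = $46,026.00
Fee: $54,600.00 + $35,705.00 + $11,900.00 + $25,200.00 + $46,026.00 = $173,431.00
$173,431.00 is under the $223,100 cap.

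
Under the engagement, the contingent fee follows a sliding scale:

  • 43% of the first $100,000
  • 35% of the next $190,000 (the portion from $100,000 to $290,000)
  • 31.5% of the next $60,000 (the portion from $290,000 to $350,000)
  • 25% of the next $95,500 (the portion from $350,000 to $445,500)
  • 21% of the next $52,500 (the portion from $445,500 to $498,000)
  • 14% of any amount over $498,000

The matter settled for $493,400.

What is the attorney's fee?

First $100,000 at 43% = $43,000.00
Next $190,000 at 35% = $66,500.00
Next $60,000 at 31.5% = $18,900.00
Next $95,500 at 25% = $23,875.00
Remaining $47,900 at 21% = $10,059.00
Fee: $43,000.00 + $66,500.00 + $18,900.00 + $23,875.00 + $10,059.00 = $162,334.00

$162,334.00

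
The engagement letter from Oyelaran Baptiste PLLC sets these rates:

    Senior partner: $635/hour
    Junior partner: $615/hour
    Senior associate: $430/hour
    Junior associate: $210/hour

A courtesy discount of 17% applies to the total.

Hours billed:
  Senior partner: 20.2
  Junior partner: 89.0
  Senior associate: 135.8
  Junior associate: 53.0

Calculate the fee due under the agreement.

$113,781.38

Senior partner: 20.2 × $635 = $12,827.00
Junior partner: 89.0 × $615 = $54,735.00
Senior associate: 135.8 × $430 = $58,394.00
Junior associate: 53.0 × $210 = $11,130.00
Subtotal: $137,086.00
Less 17% discount: −$23,304.62
Total: $137,086.00 − $23,304.62 = $113,781.38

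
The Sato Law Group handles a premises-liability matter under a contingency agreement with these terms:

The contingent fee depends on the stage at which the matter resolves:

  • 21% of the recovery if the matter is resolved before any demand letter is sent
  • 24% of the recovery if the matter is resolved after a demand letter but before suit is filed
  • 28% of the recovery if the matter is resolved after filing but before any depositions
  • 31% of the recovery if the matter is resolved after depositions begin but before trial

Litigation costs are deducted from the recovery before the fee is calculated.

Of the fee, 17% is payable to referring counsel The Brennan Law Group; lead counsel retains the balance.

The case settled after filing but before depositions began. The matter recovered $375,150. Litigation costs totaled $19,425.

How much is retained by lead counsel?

$82,670.49

Fee base (net of costs): $375,150 − $19,425 = $355,725
The matter settled after filing but before depositions began, so the 28% rate applies.
$355,725 × 28% = $99,603.00
Referral share: 17% of $99,603.00 = $16,932.51; lead counsel retains $99,603.00 − $16,932.51 = $82,670.49.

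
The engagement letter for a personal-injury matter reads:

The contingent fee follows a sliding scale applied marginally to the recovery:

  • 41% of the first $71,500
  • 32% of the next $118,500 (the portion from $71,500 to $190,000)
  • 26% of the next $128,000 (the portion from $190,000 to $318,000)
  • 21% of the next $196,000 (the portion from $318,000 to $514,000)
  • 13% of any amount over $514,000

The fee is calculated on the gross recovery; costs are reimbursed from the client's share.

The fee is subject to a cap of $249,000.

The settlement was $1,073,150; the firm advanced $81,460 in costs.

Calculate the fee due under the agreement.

$214,364.50

Fee base is the gross recovery, $1,073,150; costs are reimbursed separately.
First $71,500 at 41% = $29,315.00
Next $118,500 at 32% = $37,920.00
Next $128,000 at 26% = $33,280.00
Next $196,000 at 21% = $41,160.00
Remaining $559,150 at 13% = $72,689.50
Fee: $29,315.00 + $37,920.00 + $33,280.00 + $41,160.00 + $72,689.50 = $214,364.50
$214,364.50 is under the $249,000 cap.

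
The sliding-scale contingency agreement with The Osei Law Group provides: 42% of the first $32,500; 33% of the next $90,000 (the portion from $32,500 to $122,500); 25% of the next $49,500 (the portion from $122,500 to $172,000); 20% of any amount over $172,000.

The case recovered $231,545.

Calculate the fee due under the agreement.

$67,634.00

First $32,500 at 42% = $13,650.00
Next $90,000 at 33% = $29,700.00
Next $49,500 at 25% = $12,375.00
Remaining $59,545 at 20% = $11,909.00
Fee: $13,650.00 + $29,700.00 + $12,375.00 + $11,909.00 = $67,634.00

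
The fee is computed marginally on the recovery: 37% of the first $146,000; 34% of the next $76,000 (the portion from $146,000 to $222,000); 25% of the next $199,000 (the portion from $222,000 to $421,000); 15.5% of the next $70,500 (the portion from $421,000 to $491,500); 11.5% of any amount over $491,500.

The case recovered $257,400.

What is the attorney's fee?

First $146,000 at 37% = $54,020.00
Next $76,000 at 34% = $25,840.00
Remaining $35,400 at 25% = $8,850.00
Fee: $54,020.00 + $25,840.00 + $8,850.00 = $88,710.00

$88,710.00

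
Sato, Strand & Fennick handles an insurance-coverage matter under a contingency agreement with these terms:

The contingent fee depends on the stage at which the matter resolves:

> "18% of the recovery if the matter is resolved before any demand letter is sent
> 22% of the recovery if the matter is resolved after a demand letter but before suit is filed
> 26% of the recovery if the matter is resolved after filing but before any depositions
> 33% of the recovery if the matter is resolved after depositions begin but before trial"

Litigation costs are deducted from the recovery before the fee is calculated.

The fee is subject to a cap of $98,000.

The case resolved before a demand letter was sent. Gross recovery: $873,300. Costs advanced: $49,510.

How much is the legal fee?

$98,000.00

Fee base (net of costs): $873,300 − $49,510 = $823,790
The matter resolved before a demand letter was sent, so the 18% rate applies.
$823,790 × 18% = $148,282.20
$148,282.20 exceeds the $98,000 cap, so the fee is capped at $98,000.00.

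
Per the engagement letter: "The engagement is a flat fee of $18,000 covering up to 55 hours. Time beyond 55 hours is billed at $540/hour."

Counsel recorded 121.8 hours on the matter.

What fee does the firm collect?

Flat fee: $18,000.00
Excess hours: 121.8 − 55 = 66.8
Overrun: 66.8 × $540 = $36,072.00
Total: $18,000.00 + $36,072.00 = $54,072.00

$54,072.00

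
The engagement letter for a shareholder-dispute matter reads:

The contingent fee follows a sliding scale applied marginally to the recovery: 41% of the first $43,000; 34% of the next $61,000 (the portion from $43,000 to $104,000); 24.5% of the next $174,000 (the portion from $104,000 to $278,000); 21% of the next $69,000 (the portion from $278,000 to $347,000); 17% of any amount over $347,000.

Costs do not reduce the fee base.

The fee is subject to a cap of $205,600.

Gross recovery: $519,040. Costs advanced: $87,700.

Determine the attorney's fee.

Fee base is the gross recovery, $519,040; costs are reimbursed separately.
First $43,000 at 41% = $17,630.00
Next $61,000 at 34% = $20,740.00
Next $174,000 at 24.5% = $42,630.00
Next $69,000 at 21% = $14,490.00
Remaining $172,040 at 17% = $29,246.80
Fee: $17,630.00 + $20,740.00 + $42,630.00 + $14,490.00 + $29,246.80 = $124,736.80
$124,736.80 is under the $205,600 cap.

$124,736.80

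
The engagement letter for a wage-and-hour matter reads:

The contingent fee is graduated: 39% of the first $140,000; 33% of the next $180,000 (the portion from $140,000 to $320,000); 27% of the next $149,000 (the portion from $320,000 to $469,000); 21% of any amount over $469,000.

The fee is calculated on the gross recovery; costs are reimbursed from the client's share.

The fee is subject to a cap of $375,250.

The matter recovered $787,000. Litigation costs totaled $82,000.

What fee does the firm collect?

Fee base is the gross recovery, $787,000; costs are reimbursed separately.
First $140,000 at 39% = $54,600.00
Next $180,000 at 33% = $59,400.00
Next $149,000 at 27% = $40,230.00
Remaining $318,000 at 21% = $66,780.00
Fee: $54,600.00 + $59,400.00 + $40,230.00 + $66,780.00 = $221,010.00
$221,010.00 is under the $375,250 cap.

$221,010.00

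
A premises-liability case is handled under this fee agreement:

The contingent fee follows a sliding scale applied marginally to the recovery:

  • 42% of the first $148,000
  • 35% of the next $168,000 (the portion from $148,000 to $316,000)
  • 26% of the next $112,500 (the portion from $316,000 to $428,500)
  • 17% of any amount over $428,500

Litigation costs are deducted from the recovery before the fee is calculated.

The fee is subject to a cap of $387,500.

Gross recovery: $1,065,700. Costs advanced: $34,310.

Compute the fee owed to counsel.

Fee base (net of costs): $1,065,700 − $34,310 = $1,031,390
First $148,000 at 42% = $62,160.00
Next $168,000 at 35% = $58,800.00
Next $112,500 at 26% = $29,250.00
Remaining $602,890 at 17% = $102,491.30
Fee: $62,160.00 + $58,800.00 + $29,250.00 + $102,491.30 = $252,701.30
$252,701.30 is under the $387,500 cap.

$252,701.30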